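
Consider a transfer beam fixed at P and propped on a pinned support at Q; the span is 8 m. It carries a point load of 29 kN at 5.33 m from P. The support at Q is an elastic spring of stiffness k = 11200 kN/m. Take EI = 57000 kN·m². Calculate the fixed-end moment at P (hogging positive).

M_P = 37.88 kN·m

Release the roller at Q. Primary structure: cantilever fixed at P.
Free-end deflection of the primary structure under the applied loading (downward +):
  point load 29 at a = 5.33: Pa²(3L − a)/(6EI) = 2564/EI
Flexibility coefficient — unit upward force at Q: δ_{QQ} = L³/(3EI) = 170.7/EI.
With EI = 57000 kN·m²: δ_0 = 0.044975 m and δ_{QQ} = 0.002994 m/kN.
Compatibility — the spring shortens by R_Q/k under the reaction it provides: δ_0 − R_Q·δ_{QQ} = R_Q/k. With 1/k = 0.000089 m/kN, R_Q = δ_0 / (δ_{QQ} + 1/k) = 0.044975 / (0.002994 + 0.000089) = 14.59 kN.
Moment equilibrium about P: M_P = Σ(load moments about P) − R_Q·L = 154.6 − 14.59×8 = 37.88 kN·m.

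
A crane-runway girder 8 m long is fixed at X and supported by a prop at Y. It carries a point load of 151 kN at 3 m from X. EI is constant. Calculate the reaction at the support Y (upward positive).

R_Y = 27.87 kN

Remove the prop at Y; the released (primary) structure is a cantilever built in at X.
Downward deflection at the released point Y due to the loads:
  point load 151 at a = 3: Pa²(3L − a)/(6EI) = 4756/EI
Flexibility coefficient — unit upward force at Y: δ_{YY} = L³/(3EI) = 170.7/EI.
Compatibility at Y: δ_0 − R_Y·δ_{YY} = 0, so R_Y = 4756/170.7 = 27.87 kN.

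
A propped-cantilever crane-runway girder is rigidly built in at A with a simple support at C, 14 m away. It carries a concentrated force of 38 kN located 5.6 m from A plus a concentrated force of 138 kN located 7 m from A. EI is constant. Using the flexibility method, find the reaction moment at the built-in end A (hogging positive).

Choose R_C as the redundant. The primary structure is the cantilever fixed at A.
Deflection at C on the released cantilever, summing each load's contribution:
  point load 38 at a = 5.6: Pa²(3L − a)/(6EI) = 7230/EI
  point load 138 at a = 7: Pa²(3L − a)/(6EI) = 39445/EI
  δ_0 = 46675/EI
Tip deflection under a unit load at C: L³/(3EI) = 914.7/EI.
The prop prevents deflection at C: R_C = δ_0/δ_{CC} = 46675/914.7 = 51.03 kN.
Moment equilibrium about A: M_A = Σ(load moments about A) − R_C·L = 1179 − 51.03×14 = 464.4 kN·m.

M_A = 464.4 kN·m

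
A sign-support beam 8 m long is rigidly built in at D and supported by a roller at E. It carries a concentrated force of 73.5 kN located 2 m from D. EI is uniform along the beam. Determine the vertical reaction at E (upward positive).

Choose R_E as the redundant. The primary structure is the cantilever fixed at D.
Primary-structure tip deflection at E by superposition:
  point load 73.5 at a = 2: Pa²(3L − a)/(6EI) = 1078/EI
Flexibility coefficient — unit upward force at E: δ_{EE} = L³/(3EI) = 170.7/EI.
Compatibility at E: δ_0 − R_E·δ_{EE} = 0, so R_E = 1078/170.7 = 6.316 kN.

R_E = 6.316 kN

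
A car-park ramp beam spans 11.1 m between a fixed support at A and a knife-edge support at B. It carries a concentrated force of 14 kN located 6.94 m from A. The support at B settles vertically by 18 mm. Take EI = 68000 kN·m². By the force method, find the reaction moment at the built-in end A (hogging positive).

M_A = 54.83 kN·m

Remove the prop at B; the released (primary) structure is a cantilever built in at A.
Free-end deflection of the primary structure under the applied loading (downward +):
  point load 14 at a = 6.94: Pa²(3L − a)/(6EI) = 2962/EI
Tip deflection under a unit load at B: L³/(3EI) = 455.9/EI.
With EI = 68000 kN·m²: δ_0 = 0.043564 m and δ_{BB} = 0.006704 m/kN.
Compatibility — the beam at B must follow the support down by 0.018 m: δ_0 − R_B·δ_{BB} = 0.018, so R_B = (0.043564 − 0.018)/0.006704 = 3.813 kN.
Moment equilibrium about A: M_A = Σ(load moments about A) − R_B·L = 97.16 − 3.813×11.1 = 54.83 kN·m.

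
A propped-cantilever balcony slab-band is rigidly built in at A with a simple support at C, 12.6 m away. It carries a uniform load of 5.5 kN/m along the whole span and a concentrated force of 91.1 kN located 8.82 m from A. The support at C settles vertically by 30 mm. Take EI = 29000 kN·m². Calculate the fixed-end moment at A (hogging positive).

M_A = 282.3 kN·m

Release the roller at C. Primary structure: cantilever fixed at A.
Primary-structure tip deflection at C by superposition:
  UDL 5.5: wL⁴/(8EI) = 17328/EI
  point load 91.1 at a = 8.82: Pa²(3L − a)/(6EI) = 34230/EI
  δ_0 = 51558/EI
Tip deflection under a unit load at C: L³/(3EI) = 666.8/EI.
With EI = 29000 kN·m²: δ_0 = 1.7779 m and δ_{CC} = 0.022993 m/kN.
Compatibility — the beam at C must follow the support down by 0.03 m: δ_0 − R_C·δ_{CC} = 0.03, so R_C = (1.7779 − 0.03)/0.022993 = 76.02 kN.
Moment equilibrium about A: M_A = Σ(load moments about A) − R_C·L = 1240 − 76.02×12.6 = 282.3 kN·m.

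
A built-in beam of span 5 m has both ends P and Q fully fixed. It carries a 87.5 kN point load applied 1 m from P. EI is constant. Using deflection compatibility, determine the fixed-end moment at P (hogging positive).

M_P = 56 kN·m

Release both end moments; the primary structure is a simply-supported span PQ with redundants M_P and M_Q.
End rotations of the released simple span under the applied load (×1/EI):
  at P: point load 87.5 at a = 1: Pab(L + b)/(6LEI) = 105/EI
  at Q: point load 87.5 at a = 1: Pab(L + a)/(6LEI) = 70/EI
  θ_P0 = 105/EI,  θ_Q0 = 70/EI
Flexibility coefficients: a unit moment at one end gives L/(3EI) there and L/(6EI) at the far end, so f₁₁ = f₂₂ = 1.667/EI and f₁₂ = f₂₁ = 0.8333/EI.
Compatibility — zero rotation at each built-in end:
  1.667 M_P + 0.8333 M_Q = 105
  0.8333 M_P + 1.667 M_Q = 70
Solving the pair gives M_P = 56 kN·m and M_Q = 14 kN·m (hogging).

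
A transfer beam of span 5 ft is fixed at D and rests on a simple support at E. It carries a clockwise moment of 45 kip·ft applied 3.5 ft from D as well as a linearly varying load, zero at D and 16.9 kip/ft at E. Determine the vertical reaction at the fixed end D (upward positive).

R_D = 6.728 kip

Choose R_E as the redundant. The primary structure is the cantilever fixed at D.
Downward deflection at the released point E due to the loads:
  clockwise couple 45 at a = 3.5: M₀a(2L − a)/(2EI) = 511.9/EI
  triangular load, peak 16.9 at the free end: 11w₀L⁴/(120EI) = 968.2/EI
  δ_0 = 1480/EI
Flexibility coefficient — unit upward force at E: δ_{EE} = L³/(3EI) = 41.67/EI.
Compatibility at E: δ_0 − R_E·δ_{EE} = 0, so R_E = 1480/41.67 = 35.52 kip.
Vertical equilibrium: R_D = ΣP − R_E = 42.25 − 35.52 = 6.728 kip.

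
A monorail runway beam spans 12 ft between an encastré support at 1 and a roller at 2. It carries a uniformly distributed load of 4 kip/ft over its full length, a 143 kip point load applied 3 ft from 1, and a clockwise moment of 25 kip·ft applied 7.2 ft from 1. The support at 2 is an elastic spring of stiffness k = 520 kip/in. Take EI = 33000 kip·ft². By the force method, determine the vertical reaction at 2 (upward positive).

Release the roller at 2. Primary structure: cantilever fixed at 1.
Downward deflection at the released point 2 due to the loads:
  UDL 4: wL⁴/(8EI) = 10368/EI
  point load 143 at a = 3: Pa²(3L − a)/(6EI) = 7078/EI
  clockwise couple 25 at a = 7.2: M₀a(2L − a)/(2EI) = 1512/EI
  δ_0 = 18958/EI
Flexibility coefficient — unit upward force at 2: δ_{22} = L³/(3EI) = 576/EI.
With EI = 33000 kip·ft²: δ_0 = 0.5745 ft and δ_{22} = 0.017455 ft/kip.
Compatibility — the spring shortens by R_2/k under the reaction it provides: δ_0 − R_2·δ_{22} = R_2/k. With 1/k = 1/(520×12) ft/kip = 0.00016 ft/kip, R_2 = δ_0 / (δ_{22} + 1/k) = 0.5745 / (0.017455 + 0.00016) = 32.61 kip.

R_2 = 32.61 kip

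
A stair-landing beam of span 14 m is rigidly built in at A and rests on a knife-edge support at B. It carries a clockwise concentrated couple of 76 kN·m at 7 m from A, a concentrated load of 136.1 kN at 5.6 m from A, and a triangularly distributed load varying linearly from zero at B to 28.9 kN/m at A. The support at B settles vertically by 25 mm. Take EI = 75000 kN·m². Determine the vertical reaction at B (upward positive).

Release the roller at B. Primary structure: cantilever fixed at A.
Free-end deflection of the primary structure under the applied loading (downward +):
  clockwise couple 76 at a = 7: M₀a(2L − a)/(2EI) = 5586/EI
  point load 136.1 at a = 5.6: Pa²(3L − a)/(6EI) = 25893/EI
  triangular load, peak 28.9 at the fixed end: w₀L⁴/(30EI) = 37007/EI
  δ_0 = 68487/EI
Tip deflection under a unit load at B: L³/(3EI) = 914.7/EI.
With EI = 75000 kN·m²: δ_0 = 0.91315 m and δ_{BB} = 0.012196 m/kN.
Compatibility — the beam at B must follow the support down by 0.025 m: δ_0 − R_B·δ_{BB} = 0.025, so R_B = (0.91315 − 0.025)/0.012196 = 72.83 kN.

R_B = 72.83 kN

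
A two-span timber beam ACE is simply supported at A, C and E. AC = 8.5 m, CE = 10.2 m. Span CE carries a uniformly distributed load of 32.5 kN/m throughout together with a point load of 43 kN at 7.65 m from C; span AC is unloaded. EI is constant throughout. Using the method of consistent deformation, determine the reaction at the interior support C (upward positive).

Insert a hinge at C; M_C is the redundant, and each span becomes simply supported.
Rotations at C on the released spans (each span's end-slope, ×1/EI):
  span CE: UDL 32.5: wL³/(24EI) = 1437/EI
  span CE: point load 43 at a = 7.65: Pab(L + b)/(6LEI) = 174.8/EI
  relative rotation θ_0 = (0 + 1612)/EI = 1612/EI
A unit hogging moment at C produces rotation L₁/(3EI) + L₂/(3EI) = 6.233/EI.
Compatibility: M_C·(L₁+L₂)/(3EI) = θ_0, giving M_C = 258.6 kN·m (hogging).
Span AC, ΣM about A with M_C applied at C: R_C^{AC}·8.5 = 0 + 258.6, so R_C^{AC} = 30.42 kN and R_A = 0 − 30.42 = -30.42 kN.
Span CE, ΣM about E: R_C^{CE}·10.2 = 1800 + 258.6, so R_C^{CE} = 201.9 kN and R_E = 374.5 − 201.9 = 172.6 kN.
R_C = 30.42 + 201.9 = 232.3 kN.

R_C = 232.3 kN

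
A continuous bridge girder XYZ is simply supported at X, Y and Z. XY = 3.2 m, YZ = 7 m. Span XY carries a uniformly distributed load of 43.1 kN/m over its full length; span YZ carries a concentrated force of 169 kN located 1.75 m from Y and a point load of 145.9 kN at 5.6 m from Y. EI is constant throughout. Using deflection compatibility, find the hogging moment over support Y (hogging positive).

M_Y = 217.8 kN·m

Release continuity at Y by inserting a hinge; the redundant is the internal moment M_Y. The primary structure is two simply-supported spans XY and YZ.
Rotations at Y on the released spans (each span's end-slope, ×1/EI):
  span XY: UDL 43.1: wL³/(24EI) = 58.85/EI
  span YZ: point load 169 at a = 1.75: Pab(L + b)/(6LEI) = 452.9/EI
  span YZ: point load 145.9 at a = 5.6: Pab(L + b)/(6LEI) = 228.8/EI
  relative rotation θ_0 = (58.85 + 681.6)/EI = 740.5/EI
A unit hogging moment at Y produces rotation L₁/(3EI) + L₂/(3EI) = 3.4/EI.
Compatibility: M_Y·(L₁+L₂)/(3EI) = θ_0, giving M_Y = 217.8 kN·m (hogging).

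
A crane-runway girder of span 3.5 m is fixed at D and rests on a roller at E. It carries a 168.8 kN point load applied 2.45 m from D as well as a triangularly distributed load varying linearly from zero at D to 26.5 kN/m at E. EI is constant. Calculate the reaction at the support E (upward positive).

Take the reaction at E as the redundant and release it; the primary structure is a cantilever fixed at D.
Free-end deflection of the primary structure under the applied loading (downward +):
  point load 168.8 at a = 2.45: Pa²(3L − a)/(6EI) = 1359/EI
  triangular load, peak 26.5 at the free end: 11w₀L⁴/(120EI) = 364.5/EI
  δ_0 = 1724/EI
Tip deflection under a unit load at E: L³/(3EI) = 14.29/EI.
The prop prevents deflection at E: R_E = δ_0/δ_{EE} = 1724/14.29 = 120.6 kN.

R_E = 120.6 kN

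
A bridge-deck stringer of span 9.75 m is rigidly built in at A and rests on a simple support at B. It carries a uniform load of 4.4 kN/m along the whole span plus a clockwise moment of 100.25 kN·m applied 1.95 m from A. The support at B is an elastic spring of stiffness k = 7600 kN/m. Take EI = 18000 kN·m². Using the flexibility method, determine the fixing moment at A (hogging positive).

Release the roller at B. Primary structure: cantilever fixed at A.
Primary-structure tip deflection at B by superposition:
  UDL 4.4: wL⁴/(8EI) = 4970/EI
  clockwise couple 100.25 at a = 1.95: M₀a(2L − a)/(2EI) = 1715/EI
  δ_0 = 6686/EI
Tip deflection under a unit load at B: L³/(3EI) = 309/EI.
With EI = 18000 kN·m²: δ_0 = 0.37143 m and δ_{BB} = 0.017164 m/kN.
Compatibility — the spring shortens by R_B/k under the reaction it provides: δ_0 − R_B·δ_{BB} = R_B/k. With 1/k = 0.000132 m/kN, R_B = δ_0 / (δ_{BB} + 1/k) = 0.37143 / (0.017164 + 0.000132) = 21.48 kN.
Moment equilibrium about A: M_A = Σ(load moments about A) − R_B·L = 309.4 − 21.48×9.75 = 100 kN·m.

M_A = 100 kN·m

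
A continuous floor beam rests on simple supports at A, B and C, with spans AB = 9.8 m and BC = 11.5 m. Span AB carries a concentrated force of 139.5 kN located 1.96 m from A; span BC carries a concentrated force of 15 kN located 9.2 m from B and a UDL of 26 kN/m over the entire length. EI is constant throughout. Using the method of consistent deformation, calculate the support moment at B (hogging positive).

Release continuity at B by inserting a hinge; the redundant is the internal moment M_B. The primary structure is two simply-supported spans AB and BC.
Rotations at B on the released spans (each span's end-slope, ×1/EI):
  span AB: point load 139.5 at a = 1.96: Pab(L + a)/(6LEI) = 428.7/EI
  span BC: point load 15 at a = 9.2: Pab(L + b)/(6LEI) = 63.48/EI
  span BC: UDL 26: wL³/(24EI) = 1648/EI
  relative rotation θ_0 = (428.7 + 1711)/EI = 2140/EI
A unit hogging moment at B produces rotation L₁/(3EI) + L₂/(3EI) = 7.1/EI.
Compatibility: M_B·(L₁+L₂)/(3EI) = θ_0, giving M_B = 301.4 kN·m (hogging).

M_B = 301.4 kN·m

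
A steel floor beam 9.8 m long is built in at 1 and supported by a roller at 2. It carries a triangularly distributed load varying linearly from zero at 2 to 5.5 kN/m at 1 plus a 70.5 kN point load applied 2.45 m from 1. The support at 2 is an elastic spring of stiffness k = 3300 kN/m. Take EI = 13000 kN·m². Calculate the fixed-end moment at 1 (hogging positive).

Choose R_2 as the redundant. The primary structure is the cantilever fixed at 1.
Downward deflection at the released point 2 due to the loads:
  triangular load, peak 5.5 at the fixed end: w₀L⁴/(30EI) = 1691/EI
  point load 70.5 at a = 2.45: Pa²(3L − a)/(6EI) = 1901/EI
  δ_0 = 3592/EI
Tip deflection under a unit load at 2: L³/(3EI) = 313.7/EI.
With EI = 13000 kN·m²: δ_0 = 0.27629 m and δ_{22} = 0.024133 m/kN.
Compatibility — the spring shortens by R_2/k under the reaction it provides: δ_0 − R_2·δ_{22} = R_2/k. With 1/k = 0.000303 m/kN, R_2 = δ_0 / (δ_{22} + 1/k) = 0.27629 / (0.024133 + 0.000303) = 11.31 kN.
Moment equilibrium about 1: M_1 = Σ(load moments about 1) − R_2·L = 260.8 − 11.31×9.8 = 150 kN·m.

M_1 = 150 kN·m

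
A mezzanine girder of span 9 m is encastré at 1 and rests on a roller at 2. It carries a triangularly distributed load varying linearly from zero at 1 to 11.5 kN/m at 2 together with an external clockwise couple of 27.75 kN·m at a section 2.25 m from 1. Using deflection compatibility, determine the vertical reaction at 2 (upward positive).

R_2 = 30.49 kN

Choose R_2 as the redundant. The primary structure is the cantilever fixed at 1.
Primary-structure tip deflection at 2 by superposition:
  triangular load, peak 11.5 at the free end: 11w₀L⁴/(120EI) = 6916/EI
  clockwise couple 27.75 at a = 2.25: M₀a(2L − a)/(2EI) = 491.7/EI
  δ_0 = 7408/EI
Tip deflection under a unit load at 2: L³/(3EI) = 243/EI.
The prop prevents deflection at 2: R_2 = δ_0/δ_{22} = 7408/243 = 30.49 kN.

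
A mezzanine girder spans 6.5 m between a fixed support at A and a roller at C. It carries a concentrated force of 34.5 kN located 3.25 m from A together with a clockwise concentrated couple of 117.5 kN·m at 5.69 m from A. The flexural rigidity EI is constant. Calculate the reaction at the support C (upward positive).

Release the roller at C. Primary structure: cantilever fixed at A.
Deflection at C on the released cantilever, summing each load's contribution:
  point load 34.5 at a = 3.25: Pa²(3L − a)/(6EI) = 986.9/EI
  clockwise couple 117.5 at a = 5.69: M₀a(2L − a)/(2EI) = 2444/EI
  δ_0 = 3431/EI
Tip deflection under a unit load at C: L³/(3EI) = 91.54/EI.
Compatibility at C: δ_0 − R_C·δ_{CC} = 0, so R_C = 3431/91.54 = 37.48 kN.

R_C = 37.48 kN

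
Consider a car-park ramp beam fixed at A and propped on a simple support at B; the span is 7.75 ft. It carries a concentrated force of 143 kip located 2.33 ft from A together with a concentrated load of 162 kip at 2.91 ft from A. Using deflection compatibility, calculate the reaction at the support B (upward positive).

Remove the prop at B; the released (primary) structure is a cantilever built in at A.
Downward deflection at the released point B due to the loads:
  point load 143 at a = 2.33: Pa²(3L − a)/(6EI) = 2707/EI
  point load 162 at a = 2.91: Pa²(3L − a)/(6EI) = 4651/EI
  δ_0 = 7357/EI
Flexibility coefficient — unit upward force at B: δ_{BB} = L³/(3EI) = 155.2/EI.
The prop prevents deflection at B: R_B = δ_0/δ_{BB} = 7357/155.2 = 47.42 kip.

R_B = 47.42 kip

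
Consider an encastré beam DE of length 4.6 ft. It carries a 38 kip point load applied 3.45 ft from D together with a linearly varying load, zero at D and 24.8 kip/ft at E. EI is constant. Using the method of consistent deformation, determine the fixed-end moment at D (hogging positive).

Release both end moments; the primary structure is a simply-supported span DE with redundants M_D and M_E.
Simple-span end rotations at D and E under the given loads:
  at D: point load 38 at a = 3.45: Pab(L + b)/(6LEI) = 31.41/EI
  at E: point load 38 at a = 3.45: Pab(L + a)/(6LEI) = 43.97/EI
  at D: triangular load, peak 24.8: 7w₀L³/(360EI) = 46.94/EI
  at E: triangular load, peak 24.8: w₀L³/(45EI) = 53.64/EI
  θ_D0 = 78.35/EI,  θ_E0 = 97.62/EI
Flexibility coefficients: a unit moment at one end gives L/(3EI) there and L/(6EI) at the far end, so f₁₁ = f₂₂ = 1.533/EI and f₁₂ = f₂₁ = 0.7667/EI.
Compatibility — zero rotation at each built-in end:
  1.533 M_D + 0.7667 M_E = 78.35
  0.7667 M_D + 1.533 M_E = 97.62
Solving the pair gives M_D = 25.69 kip·ft and M_E = 50.82 kip·ft (hogging).

M_D = 25.69 kip·ft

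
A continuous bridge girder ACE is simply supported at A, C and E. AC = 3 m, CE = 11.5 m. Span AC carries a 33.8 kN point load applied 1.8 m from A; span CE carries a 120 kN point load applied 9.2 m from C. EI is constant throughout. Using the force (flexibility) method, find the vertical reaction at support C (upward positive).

R_C = 90.13 kN

Take M_C as the redundant. Released structure: two simple spans AC and CE with a hinge at C.
Rotations at C on the released spans (each span's end-slope, ×1/EI):
  span AC: point load 33.8 at a = 1.8: Pab(L + a)/(6LEI) = 19.47/EI
  span CE: point load 120 at a = 9.2: Pab(L + b)/(6LEI) = 507.8/EI
  relative rotation θ_0 = (19.47 + 507.8)/EI = 527.3/EI
A unit hogging moment at C produces rotation L₁/(3EI) + L₂/(3EI) = 4.833/EI.
Slope continuity at C: θ_0 = M_C·4.833/EI, so M_C = 527.3/4.833 = 109.1 kN·m (hogging).
Span AC, ΣM about A with M_C applied at C: R_C^{AC}·3 = 60.84 + 109.1, so R_C^{AC} = 56.65 kN and R_A = 33.8 − 56.65 = -22.85 kN.
Span CE, ΣM about E: R_C^{CE}·11.5 = 276 + 109.1, so R_C^{CE} = 33.49 kN and R_E = 120 − 33.49 = 86.51 kN.
R_C = 56.65 + 33.49 = 90.13 kN.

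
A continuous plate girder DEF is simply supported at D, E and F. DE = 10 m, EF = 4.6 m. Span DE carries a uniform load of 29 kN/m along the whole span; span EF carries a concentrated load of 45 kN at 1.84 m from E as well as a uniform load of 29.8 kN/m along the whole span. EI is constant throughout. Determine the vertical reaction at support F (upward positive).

R_F = 24.44 kN

Insert a hinge at E; M_E is the redundant, and each span becomes simply supported.
Discontinuity in slope at E on the released structure — sum the simple-span end rotations:
  span DE: UDL 29: wL³/(24EI) = 1208/EI
  span EF: point load 45 at a = 1.84: Pab(L + b)/(6LEI) = 60.94/EI
  span EF: UDL 29.8: wL³/(24EI) = 120.9/EI
  relative rotation θ_0 = (1208 + 181.8)/EI = 1390/EI
A unit hogging moment at E produces rotation L₁/(3EI) + L₂/(3EI) = 4.867/EI.
Compatibility: M_E·(L₁+L₂)/(3EI) = θ_0, giving M_E = 285.6 kN·m (hogging).
Span EF, ΣM about F: R_E^{EF}·4.6 = 439.5 + 285.6, so R_E^{EF} = 157.6 kN and R_F = 182.1 − 157.6 = 24.44 kN.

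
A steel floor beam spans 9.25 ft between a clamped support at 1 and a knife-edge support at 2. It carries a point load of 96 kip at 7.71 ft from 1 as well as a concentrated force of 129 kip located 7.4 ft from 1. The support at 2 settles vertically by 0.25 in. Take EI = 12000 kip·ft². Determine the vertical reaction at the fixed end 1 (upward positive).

R_1 = 62.88 kip

Release the roller at 2. Primary structure: cantilever fixed at 1.
Deflection at 2 on the released cantilever, summing each load's contribution:
  point load 96 at a = 7.71: Pa²(3L − a)/(6EI) = 19060/EI
  point load 129 at a = 7.4: Pa²(3L − a)/(6EI) = 23959/EI
  δ_0 = 43019/EI
Flexibility coefficient — unit upward force at 2: δ_{22} = L³/(3EI) = 263.8/EI.
With EI = 12000 kip·ft²: δ_0 = 3.5849 ft and δ_{22} = 0.021985 ft/kip.
Compatibility — the beam at 2 must follow the support down by 0.02083 ft: δ_0 − R_2·δ_{22} = 0.02083, so R_2 = (3.5849 − 0.02083)/0.021985 = 162.1 kip.
Vertical equilibrium: R_1 = ΣP − R_2 = 225 − 162.1 = 62.88 kip.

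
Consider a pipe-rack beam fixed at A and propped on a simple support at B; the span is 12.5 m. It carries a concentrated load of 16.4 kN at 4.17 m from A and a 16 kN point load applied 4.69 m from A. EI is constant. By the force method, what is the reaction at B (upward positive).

R_B = 5.389 kN

Release the roller at B. Primary structure: cantilever fixed at A.
Deflection at B on the released cantilever, summing each load's contribution:
  point load 16.4 at a = 4.17: Pa²(3L − a)/(6EI) = 1584/EI
  point load 16 at a = 4.69: Pa²(3L − a)/(6EI) = 1925/EI
  δ_0 = 3509/EI
Tip deflection under a unit load at B: L³/(3EI) = 651/EI.
Compatibility at B: δ_0 − R_B·δ_{BB} = 0, so R_B = 3509/651 = 5.389 kN.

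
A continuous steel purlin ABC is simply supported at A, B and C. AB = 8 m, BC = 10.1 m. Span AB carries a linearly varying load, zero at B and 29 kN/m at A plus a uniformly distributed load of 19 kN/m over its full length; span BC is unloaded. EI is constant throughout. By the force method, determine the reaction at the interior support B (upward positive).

Take M_B as the redundant. Released structure: two simple spans AB and BC with a hinge at B.
End slopes at the hinge B, treating each span as simply supported:
  span AB: triangular load, peak 29: 7w₀L³/(360EI) = 288.7/EI
  span AB: UDL 19: wL³/(24EI) = 405.3/EI
  relative rotation θ_0 = (694 + 0)/EI = 694/EI
A unit hogging moment at B produces rotation L₁/(3EI) + L₂/(3EI) = 6.033/EI.
Compatibility: M_B·(L₁+L₂)/(3EI) = θ_0, giving M_B = 115 kN·m (hogging).
Span AB, ΣM about A with M_B applied at B: R_B^{AB}·8 = 917.3 + 115, so R_B^{AB} = 129 kN and R_A = 268 − 129 = 139 kN.
Span BC, ΣM about C: R_B^{BC}·10.1 = 0 + 115, so R_B^{BC} = 11.39 kN and R_C = 0 − 11.39 = -11.39 kN.
R_B = 129 + 11.39 = 140.4 kN.

R_B = 140.4 kN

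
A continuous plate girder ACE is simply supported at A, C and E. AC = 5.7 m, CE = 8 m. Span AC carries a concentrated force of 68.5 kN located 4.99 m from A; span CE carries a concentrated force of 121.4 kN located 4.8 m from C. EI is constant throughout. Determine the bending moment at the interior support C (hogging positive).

Release continuity at C by inserting a hinge; the redundant is the internal moment M_C. The primary structure is two simply-supported spans AC and CE.
Rotations at C on the released spans (each span's end-slope, ×1/EI):
  span AC: point load 68.5 at a = 4.99: Pab(L + a)/(6LEI) = 75.86/EI
  span CE: point load 121.4 at a = 4.8: Pab(L + b)/(6LEI) = 435.1/EI
  relative rotation θ_0 = (75.86 + 435.1)/EI = 511/EI
A unit hogging moment at C produces rotation L₁/(3EI) + L₂/(3EI) = 4.567/EI.
Compatibility: M_C·(L₁+L₂)/(3EI) = θ_0, giving M_C = 111.9 kN·m (hogging).

M_C = 111.9 kN·m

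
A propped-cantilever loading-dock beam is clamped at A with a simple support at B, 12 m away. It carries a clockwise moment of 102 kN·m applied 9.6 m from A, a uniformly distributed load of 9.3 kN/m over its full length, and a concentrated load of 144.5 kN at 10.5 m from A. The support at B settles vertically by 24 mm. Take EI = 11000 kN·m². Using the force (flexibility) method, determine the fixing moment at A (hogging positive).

M_A = 234.7 kN·m

Take the reaction at B as the redundant and release it; the primary structure is a cantilever fixed at A.
Downward deflection at the released point B due to the loads:
  clockwise couple 102 at a = 9.6: M₀a(2L − a)/(2EI) = 7050/EI
  UDL 9.3: wL⁴/(8EI) = 24106/EI
  point load 144.5 at a = 10.5: Pa²(3L − a)/(6EI) = 67707/EI
  δ_0 = 98863/EI
Flexibility coefficient — unit upward force at B: δ_{BB} = L³/(3EI) = 576/EI.
With EI = 11000 kN·m²: δ_0 = 8.9876 m and δ_{BB} = 0.052364 m/kN.
Compatibility — the beam at B must follow the support down by 0.024 m: δ_0 − R_B·δ_{BB} = 0.024, so R_B = (8.9876 − 0.024)/0.052364 = 171.2 kN.
Moment equilibrium about A: M_A = Σ(load moments about A) − R_B·L = 2289 − 171.2×12 = 234.7 kN·m.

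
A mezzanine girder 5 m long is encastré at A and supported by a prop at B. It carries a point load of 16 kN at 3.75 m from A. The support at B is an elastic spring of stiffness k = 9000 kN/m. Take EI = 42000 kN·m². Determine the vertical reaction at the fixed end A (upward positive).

R_A = 6.895 kN

Release the roller at B. Primary structure: cantilever fixed at A.
Primary-structure tip deflection at B by superposition:
  point load 16 at a = 3.75: Pa²(3L − a)/(6EI) = 421.9/EI
Flexibility coefficient — unit upward force at B: δ_{BB} = L³/(3EI) = 41.67/EI.
With EI = 42000 kN·m²: δ_0 = 0.010045 m and δ_{BB} = 0.000992 m/kN.
Compatibility — the spring shortens by R_B/k under the reaction it provides: δ_0 − R_B·δ_{BB} = R_B/k. With 1/k = 0.000111 m/kN, R_B = δ_0 / (δ_{BB} + 1/k) = 0.010045 / (0.000992 + 0.000111) = 9.105 kN.
Vertical equilibrium: R_A = ΣP − R_B = 16 − 9.105 = 6.895 kN.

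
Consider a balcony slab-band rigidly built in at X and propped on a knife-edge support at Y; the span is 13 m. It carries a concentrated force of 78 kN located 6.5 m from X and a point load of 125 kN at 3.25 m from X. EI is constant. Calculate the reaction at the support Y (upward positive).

Release the roller at Y. Primary structure: cantilever fixed at X.
Downward deflection at the released point Y due to the loads:
  point load 78 at a = 6.5: Pa²(3L − a)/(6EI) = 17851/EI
  point load 125 at a = 3.25: Pa²(3L − a)/(6EI) = 7867/EI
  δ_0 = 25717/EI
Flexibility coefficient — unit upward force at Y: δ_{YY} = L³/(3EI) = 732.3/EI.
The prop prevents deflection at Y: R_Y = δ_0/δ_{YY} = 25717/732.3 = 35.12 kN.

R_Y = 35.12 kN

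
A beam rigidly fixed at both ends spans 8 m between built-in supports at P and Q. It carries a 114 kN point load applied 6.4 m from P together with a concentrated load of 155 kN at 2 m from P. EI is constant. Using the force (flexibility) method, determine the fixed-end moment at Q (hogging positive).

M_Q = 174.9 kN·m

Release both end moments; the primary structure is a simply-supported span PQ with redundants M_P and M_Q.
Simple-span end rotations at P and Q under the given loads:
  at P: point load 114 at a = 6.4: Pab(L + b)/(6LEI) = 233.5/EI
  at Q: point load 114 at a = 6.4: Pab(L + a)/(6LEI) = 350.2/EI
  at P: point load 155 at a = 2: Pab(L + b)/(6LEI) = 542.5/EI
  at Q: point load 155 at a = 2: Pab(L + a)/(6LEI) = 387.5/EI
  θ_P0 = 776/EI,  θ_Q0 = 737.7/EI
Flexibility coefficients: a unit moment at one end gives L/(3EI) there and L/(6EI) at the far end, so f₁₁ = f₂₂ = 2.667/EI and f₁₂ = f₂₁ = 1.333/EI.
Compatibility — zero rotation at each built-in end:
  2.667 M_P + 1.333 M_Q = 776
  1.333 M_P + 2.667 M_Q = 737.7
Solving the pair gives M_P = 203.6 kN·m and M_Q = 174.9 kN·m (hogging).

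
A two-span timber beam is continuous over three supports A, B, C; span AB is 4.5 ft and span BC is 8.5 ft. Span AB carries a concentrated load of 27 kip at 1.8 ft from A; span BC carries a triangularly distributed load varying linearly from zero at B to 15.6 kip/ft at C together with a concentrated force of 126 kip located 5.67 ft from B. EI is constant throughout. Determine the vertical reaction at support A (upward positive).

Release continuity at B by inserting a hinge; the redundant is the internal moment M_B. The primary structure is two simply-supported spans AB and BC.
Rotations at B on the released spans (each span's end-slope, ×1/EI):
  span AB: point load 27 at a = 1.8: Pab(L + a)/(6LEI) = 30.62/EI
  span BC: triangular load, peak 15.6: 7w₀L³/(360EI) = 186.3/EI
  span BC: point load 126 at a = 5.67: Pab(L + b)/(6LEI) = 449.2/EI
  relative rotation θ_0 = (30.62 + 635.4)/EI = 666.1/EI
A unit hogging moment at B produces rotation L₁/(3EI) + L₂/(3EI) = 4.333/EI.
Slope continuity at B: θ_0 = M_B·4.333/EI, so M_B = 666.1/4.333 = 153.7 kip·ft (hogging).
Span AB, ΣM about A with M_B applied at B: R_B^{AB}·4.5 = 48.6 + 153.7, so R_B^{AB} = 44.96 kip and R_A = 27 − 44.96 = -17.96 kip.

R_A = -17.96 kip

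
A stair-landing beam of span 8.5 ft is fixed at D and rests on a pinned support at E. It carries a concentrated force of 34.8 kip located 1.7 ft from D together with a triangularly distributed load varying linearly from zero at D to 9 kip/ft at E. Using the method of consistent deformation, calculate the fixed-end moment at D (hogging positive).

Remove the prop at E; the released (primary) structure is a cantilever built in at D.
Downward deflection at the released point E due to the loads:
  point load 34.8 at a = 1.7: Pa²(3L − a)/(6EI) = 398.9/EI
  triangular load, peak 9 at the free end: 11w₀L⁴/(120EI) = 4307/EI
  δ_0 = 4705/EI
Tip deflection under a unit load at E: L³/(3EI) = 204.7/EI.
Compatibility at E: δ_0 − R_E·δ_{EE} = 0, so R_E = 4705/204.7 = 22.99 kip.
Moment equilibrium about D: M_D = Σ(load moments about D) − R_E·L = 275.9 − 22.99×8.5 = 80.53 kip·ft.

M_D = 80.53 kip·ft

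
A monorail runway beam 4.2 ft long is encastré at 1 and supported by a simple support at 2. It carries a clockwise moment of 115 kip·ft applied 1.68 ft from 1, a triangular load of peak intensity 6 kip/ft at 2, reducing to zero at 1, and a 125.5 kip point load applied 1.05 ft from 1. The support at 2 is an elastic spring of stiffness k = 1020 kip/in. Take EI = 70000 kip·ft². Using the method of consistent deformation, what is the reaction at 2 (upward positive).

Remove the prop at 2; the released (primary) structure is a cantilever built in at 1.
Free-end deflection of the primary structure under the applied loading (downward +):
  clockwise couple 115 at a = 1.68: M₀a(2L − a)/(2EI) = 649.2/EI
  triangular load, peak 6 at the free end: 11w₀L⁴/(120EI) = 171.1/EI
  point load 125.5 at a = 1.05: Pa²(3L − a)/(6EI) = 266.4/EI
  δ_0 = 1087/EI
Tip deflection under a unit load at 2: L³/(3EI) = 24.7/EI.
With EI = 70000 kip·ft²: δ_0 = 0.015524 ft and δ_{22} = 0.000353 ft/kip.
Compatibility — the spring shortens by R_2/k under the reaction it provides: δ_0 − R_2·δ_{22} = R_2/k. With 1/k = 1/(1020×12) ft/kip = 0.000082 ft/kip, R_2 = δ_0 / (δ_{22} + 1/k) = 0.015524 / (0.000353 + 0.000082) = 35.73 kip.

R_2 = 35.73 kip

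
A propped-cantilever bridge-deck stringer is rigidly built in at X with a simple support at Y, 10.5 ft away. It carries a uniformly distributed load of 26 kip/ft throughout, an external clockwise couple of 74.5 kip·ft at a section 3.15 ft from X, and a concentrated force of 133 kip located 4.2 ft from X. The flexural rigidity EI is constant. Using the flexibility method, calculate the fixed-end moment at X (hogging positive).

M_X = 643.9 kip·ft

Take the reaction at Y as the redundant and release it; the primary structure is a cantilever fixed at X.
Deflection at Y on the released cantilever, summing each load's contribution:
  UDL 26: wL⁴/(8EI) = 39504/EI
  clockwise couple 74.5 at a = 3.15: M₀a(2L − a)/(2EI) = 2094/EI
  point load 133 at a = 4.2: Pa²(3L − a)/(6EI) = 10675/EI
  δ_0 = 52273/EI
Flexibility coefficient — unit upward force at Y: δ_{YY} = L³/(3EI) = 385.9/EI.
Compatibility at Y: δ_0 − R_Y·δ_{YY} = 0, so R_Y = 52273/385.9 = 135.5 kip.
Moment equilibrium about X: M_X = Σ(load moments about X) − R_Y·L = 2066 − 135.5×10.5 = 643.9 kip·ft.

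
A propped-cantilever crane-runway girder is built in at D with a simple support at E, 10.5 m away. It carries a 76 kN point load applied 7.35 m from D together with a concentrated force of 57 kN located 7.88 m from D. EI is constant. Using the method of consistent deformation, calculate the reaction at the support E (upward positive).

R_E = 78.93 kN

Release the roller at E. Primary structure: cantilever fixed at D.
Deflection at E on the released cantilever, summing each load's contribution:
  point load 76 at a = 7.35: Pa²(3L − a)/(6EI) = 16525/EI
  point load 57 at a = 7.88: Pa²(3L − a)/(6EI) = 13933/EI
  δ_0 = 30459/EI
Flexibility coefficient — unit upward force at E: δ_{EE} = L³/(3EI) = 385.9/EI.
The prop prevents deflection at E: R_E = δ_0/δ_{EE} = 30459/385.9 = 78.93 kN.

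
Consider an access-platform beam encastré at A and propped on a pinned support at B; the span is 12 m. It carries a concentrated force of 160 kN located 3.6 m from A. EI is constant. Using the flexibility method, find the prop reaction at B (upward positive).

Release the roller at B. Primary structure: cantilever fixed at A.
Deflection at B on the released cantilever, summing each load's contribution:
  point load 160 at a = 3.6: Pa²(3L − a)/(6EI) = 11197/EI
Flexibility coefficient — unit upward force at B: δ_{BB} = L³/(3EI) = 576/EI.
Compatibility at B: δ_0 − R_B·δ_{BB} = 0, so R_B = 11197/576 = 19.44 kN.

R_B = 19.44 kN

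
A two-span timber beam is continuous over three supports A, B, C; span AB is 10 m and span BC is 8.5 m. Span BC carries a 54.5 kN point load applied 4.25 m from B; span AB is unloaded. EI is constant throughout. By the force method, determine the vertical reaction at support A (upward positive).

Release continuity at B by inserting a hinge; the redundant is the internal moment M_B. The primary structure is two simply-supported spans AB and BC.
Rotations at B on the released spans (each span's end-slope, ×1/EI):
  span BC: point load 54.5 at a = 4.25: Pab(L + b)/(6LEI) = 246.1/EI
  relative rotation θ_0 = (0 + 246.1)/EI = 246.1/EI
A unit hogging moment at B produces rotation L₁/(3EI) + L₂/(3EI) = 6.167/EI.
Slope continuity at B: θ_0 = M_B·6.167/EI, so M_B = 246.1/6.167 = 39.91 kN·m (hogging).
Span AB, ΣM about A with M_B applied at B: R_B^{AB}·10 = 0 + 39.91, so R_B^{AB} = 3.991 kN and R_A = 0 − 3.991 = -3.991 kN.

R_A = -3.991 kN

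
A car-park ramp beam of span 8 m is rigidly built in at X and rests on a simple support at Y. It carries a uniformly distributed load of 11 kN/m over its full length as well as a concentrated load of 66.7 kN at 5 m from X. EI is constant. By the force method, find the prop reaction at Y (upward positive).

Choose R_Y as the redundant. The primary structure is the cantilever fixed at X.
Downward deflection at the released point Y due to the loads:
  UDL 11: wL⁴/(8EI) = 5632/EI
  point load 66.7 at a = 5: Pa²(3L − a)/(6EI) = 5280/EI
  δ_0 = 10912/EI
Flexibility coefficient — unit upward force at Y: δ_{YY} = L³/(3EI) = 170.7/EI.
Compatibility at Y: δ_0 − R_Y·δ_{YY} = 0, so R_Y = 10912/170.7 = 63.94 kN.

R_Y = 63.94 kN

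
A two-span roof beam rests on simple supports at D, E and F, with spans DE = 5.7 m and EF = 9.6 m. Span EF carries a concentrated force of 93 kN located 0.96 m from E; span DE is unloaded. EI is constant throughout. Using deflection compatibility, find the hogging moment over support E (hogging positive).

Insert a hinge at E; M_E is the redundant, and each span becomes simply supported.
End slopes at the hinge E, treating each span as simply supported:
  span EF: point load 93 at a = 0.96: Pab(L + b)/(6LEI) = 244.3/EI
  relative rotation θ_0 = (0 + 244.3)/EI = 244.3/EI
A unit hogging moment at E produces rotation L₁/(3EI) + L₂/(3EI) = 5.1/EI.
Slope continuity at E: θ_0 = M_E·5.1/EI, so M_E = 244.3/5.1 = 47.9 kN·m (hogging).

M_E = 47.9 kN·m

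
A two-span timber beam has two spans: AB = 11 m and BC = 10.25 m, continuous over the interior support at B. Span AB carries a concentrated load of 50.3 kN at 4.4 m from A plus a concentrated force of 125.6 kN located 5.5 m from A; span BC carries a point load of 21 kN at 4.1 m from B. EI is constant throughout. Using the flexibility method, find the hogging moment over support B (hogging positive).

M_B = 202.1 kN·m

Release continuity at B by inserting a hinge; the redundant is the internal moment M_B. The primary structure is two simply-supported spans AB and BC.
End slopes at the hinge B, treating each span as simply supported:
  span AB: point load 50.3 at a = 4.4: Pab(L + a)/(6LEI) = 340.8/EI
  span AB: point load 125.6 at a = 5.5: Pab(L + a)/(6LEI) = 949.9/EI
  span BC: point load 21 at a = 4.1: Pab(L + b)/(6LEI) = 141.2/EI
  relative rotation θ_0 = (1291 + 141.2)/EI = 1432/EI
A unit hogging moment at B produces rotation L₁/(3EI) + L₂/(3EI) = 7.083/EI.
Compatibility: M_B·(L₁+L₂)/(3EI) = θ_0, giving M_B = 202.1 kN·m (hogging).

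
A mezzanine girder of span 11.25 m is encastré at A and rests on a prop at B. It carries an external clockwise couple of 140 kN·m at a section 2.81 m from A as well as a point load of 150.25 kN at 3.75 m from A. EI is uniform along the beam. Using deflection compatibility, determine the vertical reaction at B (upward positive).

R_B = 30.42 kN

Choose R_B as the redundant. The primary structure is the cantilever fixed at A.
Downward deflection at the released point B due to the loads:
  clockwise couple 140 at a = 2.81: M₀a(2L − a)/(2EI) = 3873/EI
  point load 150.25 at a = 3.75: Pa²(3L − a)/(6EI) = 10564/EI
  δ_0 = 14437/EI
Flexibility coefficient — unit upward force at B: δ_{BB} = L³/(3EI) = 474.6/EI.
Compatibility at B: δ_0 − R_B·δ_{BB} = 0, so R_B = 14437/474.6 = 30.42 kN.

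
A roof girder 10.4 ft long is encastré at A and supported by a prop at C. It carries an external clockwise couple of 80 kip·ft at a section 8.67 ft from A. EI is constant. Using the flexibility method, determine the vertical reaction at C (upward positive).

Remove the prop at C; the released (primary) structure is a cantilever built in at A.
Free-end deflection of the primary structure under the applied loading (downward +):
  clockwise couple 80 at a = 8.67: M₀a(2L − a)/(2EI) = 4207/EI
Tip deflection under a unit load at C: L³/(3EI) = 375/EI.
The prop prevents deflection at C: R_C = δ_0/δ_{CC} = 4207/375 = 11.22 kip.

R_C = 11.22 kip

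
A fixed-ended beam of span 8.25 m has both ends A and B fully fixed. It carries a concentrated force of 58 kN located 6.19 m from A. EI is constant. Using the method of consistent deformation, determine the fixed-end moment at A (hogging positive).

Release both end moments; the primary structure is a simply-supported span AB with redundants M_A and M_B.
End rotations of the released simple span under the applied load (×1/EI):
  at A: point load 58 at a = 6.19: Pab(L + b)/(6LEI) = 154/EI
  at B: point load 58 at a = 6.19: Pab(L + a)/(6LEI) = 215.7/EI
  θ_A0 = 154/EI,  θ_B0 = 215.7/EI
Flexibility coefficients: a unit moment at one end gives L/(3EI) there and L/(6EI) at the far end, so f₁₁ = f₂₂ = 2.75/EI and f₁₂ = f₂₁ = 1.375/EI.
Compatibility — zero rotation at each built-in end:
  2.75 M_A + 1.375 M_B = 154
  1.375 M_A + 2.75 M_B = 215.7
Solving the pair gives M_A = 22.38 kN·m and M_B = 67.26 kN·m (hogging).

M_A = 22.38 kN·m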